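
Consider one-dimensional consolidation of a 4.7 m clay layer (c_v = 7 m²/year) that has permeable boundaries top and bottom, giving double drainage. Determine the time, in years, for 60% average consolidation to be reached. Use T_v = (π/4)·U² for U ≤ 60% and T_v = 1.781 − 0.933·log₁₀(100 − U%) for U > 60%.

t ≈ 0.223 years

Drainage path length: H_d = H/2 = 2.35 m (double drainage).
U ≤ 60%: T_v = (π/4)·U² = (π/4)×0.6² = 0.28274.
t = T_v·H_d²/c_v = 0.28274×2.35²/7 = 0.2231 years.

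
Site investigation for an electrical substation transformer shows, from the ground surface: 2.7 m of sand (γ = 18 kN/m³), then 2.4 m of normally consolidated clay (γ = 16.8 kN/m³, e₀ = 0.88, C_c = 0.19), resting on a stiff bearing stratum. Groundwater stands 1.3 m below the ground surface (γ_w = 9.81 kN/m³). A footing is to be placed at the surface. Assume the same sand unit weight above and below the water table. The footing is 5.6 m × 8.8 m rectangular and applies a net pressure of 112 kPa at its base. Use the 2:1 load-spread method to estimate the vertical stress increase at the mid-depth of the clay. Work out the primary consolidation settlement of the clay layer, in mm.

Mid-depth of clay below the ground surface: z = 2.7 + 2.4/2 = 3.9 m.
Total vertical stress at mid-clay: σ_v = 18×2.7 + 16.8×1.2 = 68.76 kPa.
Pore pressure: u = 9.81×(3.9 − 1.3) = 25.506 kPa.
Initial effective stress: σ'_0 = σ_v − u = 68.76 − 25.506 = 43.254 kPa.
Stress increase at mid-clay by the 2:1 spreading method:
Δσ = qBL/((B+z)(L+z)) = 112×5.6×8.8/((5.6+3.9)(8.8+3.9)) = 45.747 kPa
Final effective stress: σ'_f = σ'_0 + Δσ = 43.254 + 45.747 = 89.001 kPa.
Normally consolidated clay, so the full stress increment lies on the virgin compression line:
S_c = C_c·H/(1+e₀)·log₁₀(σ'_f/σ'_0) = 0.19×2.4/(1+0.88)×log₁₀(89.001/43.254)
    = 0.24255 × 0.31337 = 0.07601 m

S_c ≈ 76 mm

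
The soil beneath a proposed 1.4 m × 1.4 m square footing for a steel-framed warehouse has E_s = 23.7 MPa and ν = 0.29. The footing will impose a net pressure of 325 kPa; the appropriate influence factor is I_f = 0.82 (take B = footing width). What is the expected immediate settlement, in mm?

Immediate (elastic) settlement: S_e = q·B·(1−ν²)/E_s · I_f.
E_s = 23.7 MPa = 23700 kPa.
S_e = 325 × 1.4 × (1 − 0.29²) / 23700 × 0.82
    = 325 × 1.4 × 0.9159 / 23700 × 0.82
    = 0.01442 m = 14.42 mm

S_e ≈ 14.4 mm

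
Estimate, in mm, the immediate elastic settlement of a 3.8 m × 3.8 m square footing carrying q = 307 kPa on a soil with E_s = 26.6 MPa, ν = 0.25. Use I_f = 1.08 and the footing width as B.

Immediate (elastic) settlement: S_e = q·B·(1−ν²)/E_s · I_f.
E_s = 26.6 MPa = 26600 kPa.
S_e = 307 × 3.8 × (1 − 0.25²) / 26600 × 1.08
    = 307 × 3.8 × 0.9375 / 26600 × 1.08
    = 0.04441 m = 44.41 mm

S_e ≈ 44.4 mm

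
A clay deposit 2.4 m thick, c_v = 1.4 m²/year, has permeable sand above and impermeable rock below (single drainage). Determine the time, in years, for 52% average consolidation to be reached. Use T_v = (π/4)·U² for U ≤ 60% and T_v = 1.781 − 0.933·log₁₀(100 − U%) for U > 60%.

t ≈ 0.874 years

Drainage path length: H_d = H = 2.4 m (single drainage).
U ≤ 60%: T_v = (π/4)·U² = (π/4)×0.52² = 0.21237.
t = T_v·H_d²/c_v = 0.21237×2.4²/1.4 = 0.8738 years.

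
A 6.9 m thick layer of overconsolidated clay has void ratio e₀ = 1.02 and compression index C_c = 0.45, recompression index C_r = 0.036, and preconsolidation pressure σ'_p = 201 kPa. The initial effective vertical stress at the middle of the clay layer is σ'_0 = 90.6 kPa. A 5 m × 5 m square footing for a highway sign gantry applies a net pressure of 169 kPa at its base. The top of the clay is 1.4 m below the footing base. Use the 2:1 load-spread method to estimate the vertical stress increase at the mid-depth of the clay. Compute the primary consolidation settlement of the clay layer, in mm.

S_c ≈ 21 mm

Mid-depth of clay below the footing base: z = 1.4 + 6.9/2 = 4.85 m.
Stress increase at mid-clay by the 2:1 spreading method:
Δσ = qBL/((B+z)(L+z)) = 169×5×5/((5+4.85)(5+4.85)) = 43.547 kPa
Final effective stress: σ'_f = 90.6 + 43.547 = 134.15 kPa.
σ'_f = 134.15 ≤ σ'_p = 201 kPa, so the clay remains overconsolidated and only the recompression index applies:
S_c = C_r·H/(1+e₀)·log₁₀(σ'_f/σ'_0) = 0.036×6.9/2.02×log₁₀(134.15/90.6)
    = 0.12297 × 0.17046 = 0.02096 m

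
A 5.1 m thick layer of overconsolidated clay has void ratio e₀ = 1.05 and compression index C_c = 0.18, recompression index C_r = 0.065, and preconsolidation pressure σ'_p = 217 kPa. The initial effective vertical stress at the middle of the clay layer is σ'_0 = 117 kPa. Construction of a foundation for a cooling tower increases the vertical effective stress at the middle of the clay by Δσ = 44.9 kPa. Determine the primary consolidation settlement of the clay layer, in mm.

S_c ≈ 22.8 mm

Final effective stress: σ'_f = 117 + 44.9 = 161.9 kPa.
σ'_f = 161.9 ≤ σ'_p = 217 kPa, so the clay remains overconsolidated and only the recompression index applies:
S_c = C_r·H/(1+e₀)·log₁₀(σ'_f/σ'_0) = 0.065×5.1/2.05×log₁₀(161.9/117)
    = 0.16171 × 0.14106 = 0.02281 m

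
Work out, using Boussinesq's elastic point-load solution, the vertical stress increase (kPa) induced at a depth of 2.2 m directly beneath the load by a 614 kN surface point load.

Δσ_z ≈ 60.6 kPa

Boussinesq vertical stress below a point load on an elastic half-space:
Δσ_z = 3P/(2πz²) · [1 + (r/z)²]^(−5/2)
r/z = 0/2.2 = 0; [1+(r/z)²]^(−5/2) = 1.
Δσ_z = 3×614/(2π×2.2²) × 1 = 60.571 × 1 = 60.57 kPa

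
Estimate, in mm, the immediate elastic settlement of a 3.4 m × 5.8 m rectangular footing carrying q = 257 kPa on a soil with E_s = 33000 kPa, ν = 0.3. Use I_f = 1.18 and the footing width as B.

Immediate (elastic) settlement: S_e = q·B·(1−ν²)/E_s · I_f.
S_e = 257 × 3.4 × (1 − 0.3²) / 33000 × 1.18
    = 257 × 3.4 × 0.91 / 33000 × 1.18
    = 0.02843 m = 28.43 mm

S_e ≈ 28.4 mm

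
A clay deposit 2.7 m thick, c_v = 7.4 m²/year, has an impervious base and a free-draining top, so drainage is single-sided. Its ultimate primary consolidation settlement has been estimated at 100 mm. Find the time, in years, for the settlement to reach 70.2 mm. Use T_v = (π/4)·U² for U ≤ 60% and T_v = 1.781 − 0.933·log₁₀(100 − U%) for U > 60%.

Drainage path length: H_d = H = 2.7 m (single drainage).
U = S(t)/S_ult = 70.2/100 = 0.702.
U > 60%: T_v = 1.781 − 0.933·log₁₀(100 − 70.2) = 0.40556.
t = T_v·H_d²/c_v = 0.40556×2.7²/7.4 = 0.3995 years.

t ≈ 0.4 years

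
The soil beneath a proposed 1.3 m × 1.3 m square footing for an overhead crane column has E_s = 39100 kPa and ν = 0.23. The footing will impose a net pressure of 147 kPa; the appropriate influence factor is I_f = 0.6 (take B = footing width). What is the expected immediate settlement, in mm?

S_e ≈ 2.78 mm

Immediate (elastic) settlement: S_e = q·B·(1−ν²)/E_s · I_f.
S_e = 147 × 1.3 × (1 − 0.23²) / 39100 × 0.6
    = 147 × 1.3 × 0.9471 / 39100 × 0.6
    = 0.002777 m = 2.777 mm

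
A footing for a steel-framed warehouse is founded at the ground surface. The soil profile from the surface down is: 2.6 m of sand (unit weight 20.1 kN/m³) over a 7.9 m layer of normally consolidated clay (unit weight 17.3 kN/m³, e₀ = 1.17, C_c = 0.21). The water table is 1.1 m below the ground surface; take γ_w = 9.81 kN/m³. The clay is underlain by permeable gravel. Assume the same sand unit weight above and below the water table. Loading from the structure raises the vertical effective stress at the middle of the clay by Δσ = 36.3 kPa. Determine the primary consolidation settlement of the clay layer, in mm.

Mid-depth of clay below the ground surface: z = 2.6 + 7.9/2 = 6.55 m.
Total vertical stress at mid-clay: σ_v = 20.1×2.6 + 17.3×3.95 = 120.6 kPa.
Pore pressure: u = 9.81×(6.55 − 1.1) = 53.465 kPa.
Initial effective stress: σ'_0 = σ_v − u = 120.6 − 53.465 = 67.135 kPa.
Final effective stress: σ'_f = σ'_0 + Δσ = 67.135 + 36.3 = 103.44 kPa.
Normally consolidated clay, so the full stress increment lies on the virgin compression line:
S_c = C_c·H/(1+e₀)·log₁₀(σ'_f/σ'_0) = 0.21×7.9/(1+1.17)×log₁₀(103.44/67.135)
    = 0.76452 × 0.18774 = 0.1435 m

S_c ≈ 144 mm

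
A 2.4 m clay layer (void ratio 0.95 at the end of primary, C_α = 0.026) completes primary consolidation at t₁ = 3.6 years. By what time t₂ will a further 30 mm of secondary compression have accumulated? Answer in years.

S_s = C_α·H/(1+e_p)·log₁₀(t₂/t₁) ⇒ log₁₀(t₂/t₁) = S_s·(1+e_p)/(C_α·H).
log₁₀(t₂/t₁) = 0.03 × (1+0.95) / (0.026×2.4) = 0.9375
t₂ = t₁ × 10^0.9375 = 3.6 × 8.66 = 31.17 years

t₂ ≈ 31.2 years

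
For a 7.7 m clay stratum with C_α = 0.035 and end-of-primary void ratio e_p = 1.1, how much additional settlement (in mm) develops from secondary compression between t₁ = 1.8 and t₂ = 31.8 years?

Secondary compression: S_s = C_α·H/(1+e_p)·log₁₀(t₂/t₁)
S_s = 0.035×7.7/(1+1.1)×log₁₀(31.8/1.8)
    = 0.1283 × 1.247 = 0.1601 m

S_s ≈ 160 mm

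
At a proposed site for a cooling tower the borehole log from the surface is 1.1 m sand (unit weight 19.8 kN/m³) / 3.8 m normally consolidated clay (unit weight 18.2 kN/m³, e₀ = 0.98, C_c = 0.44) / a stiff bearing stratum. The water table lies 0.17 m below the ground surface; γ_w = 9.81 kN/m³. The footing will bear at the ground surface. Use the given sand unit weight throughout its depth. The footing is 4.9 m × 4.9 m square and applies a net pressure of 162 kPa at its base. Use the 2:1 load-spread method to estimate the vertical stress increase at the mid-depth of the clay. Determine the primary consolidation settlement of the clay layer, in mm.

Mid-depth of clay below the ground surface: z = 1.1 + 3.8/2 = 3 m.
Total vertical stress at mid-clay: σ_v = 19.8×1.1 + 18.2×1.9 = 56.36 kPa.
Pore pressure: u = 9.81×(3 − 0.17) = 27.762 kPa.
Initial effective stress: σ'_0 = σ_v − u = 56.36 − 27.762 = 28.598 kPa.
Stress increase at mid-clay by the 2:1 spreading method:
Δσ = qBL/((B+z)(L+z)) = 162×4.9×4.9/((4.9+3)(4.9+3)) = 62.324 kPa
Final effective stress: σ'_f = σ'_0 + Δσ = 28.598 + 62.324 = 90.922 kPa.
Normally consolidated clay, so the full stress increment lies on the virgin compression line:
S_c = C_c·H/(1+e₀)·log₁₀(σ'_f/σ'_0) = 0.44×3.8/(1+0.98)×log₁₀(90.922/28.598)
    = 0.84444 × 0.50233 = 0.4242 m

S_c ≈ 424 mm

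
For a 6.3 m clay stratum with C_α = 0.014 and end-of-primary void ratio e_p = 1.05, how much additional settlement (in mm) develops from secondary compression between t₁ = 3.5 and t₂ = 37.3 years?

Secondary compression: S_s = C_α·H/(1+e_p)·log₁₀(t₂/t₁)
S_s = 0.014×6.3/(1+1.05)×log₁₀(37.3/3.5)
    = 0.04302 × 1.028 = 0.04421 m

S_s ≈ 44.2 mm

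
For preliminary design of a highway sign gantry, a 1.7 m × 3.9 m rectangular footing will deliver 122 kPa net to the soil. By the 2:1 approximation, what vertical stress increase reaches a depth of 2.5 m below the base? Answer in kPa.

By the 2:1 method the load spreads at 1 horizontal : 2 vertical, so at depth z the loaded area has grown by z in each plan dimension:
Δσ = qBL/((B+z)(L+z)) = 122×1.7×3.9/((1.7+2.5)(3.9+2.5)) = 30.092 kPa

Δσ_z ≈ 30.1 kPa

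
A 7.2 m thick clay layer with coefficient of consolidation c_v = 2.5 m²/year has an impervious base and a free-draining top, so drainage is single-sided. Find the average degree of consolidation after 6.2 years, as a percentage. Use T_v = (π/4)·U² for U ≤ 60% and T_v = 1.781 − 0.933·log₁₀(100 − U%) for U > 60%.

U ≈ 61.2 %

Drainage path length: H_d = H = 7.2 m (single drainage).
T_v = c_v·t/H_d² = 2.5×6.2/7.2² = 0.299.
T_v = 0.299 corresponds to the U > 60% branch:
U = 1 − 10^((1.781 − T_v)/0.933)/100 = 0.6124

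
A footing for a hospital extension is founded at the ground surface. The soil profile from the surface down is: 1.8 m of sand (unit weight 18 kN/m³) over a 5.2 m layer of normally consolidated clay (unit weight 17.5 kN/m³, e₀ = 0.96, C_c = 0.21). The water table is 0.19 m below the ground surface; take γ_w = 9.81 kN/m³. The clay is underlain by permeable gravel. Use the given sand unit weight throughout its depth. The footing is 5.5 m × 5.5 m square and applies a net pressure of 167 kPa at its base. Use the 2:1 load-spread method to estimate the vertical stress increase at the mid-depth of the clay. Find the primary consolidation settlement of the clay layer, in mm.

Mid-depth of clay below the ground surface: z = 1.8 + 5.2/2 = 4.4 m.
Total vertical stress at mid-clay: σ_v = 18×1.8 + 17.5×2.6 = 77.9 kPa.
Pore pressure: u = 9.81×(4.4 − 0.19) = 41.3 kPa.
Initial effective stress: σ'_0 = σ_v − u = 77.9 − 41.3 = 36.6 kPa.
Stress increase at mid-clay by the 2:1 spreading method:
Δσ = qBL/((B+z)(L+z)) = 167×5.5×5.5/((5.5+4.4)(5.5+4.4)) = 51.543 kPa
Final effective stress: σ'_f = σ'_0 + Δσ = 36.6 + 51.543 = 88.143 kPa.
Normally consolidated clay, so the full stress increment lies on the virgin compression line:
S_c = C_c·H/(1+e₀)·log₁₀(σ'_f/σ'_0) = 0.21×5.2/(1+0.96)×log₁₀(88.143/36.6)
    = 0.55714 × 0.38171 = 0.2127 m

S_c ≈ 213 mm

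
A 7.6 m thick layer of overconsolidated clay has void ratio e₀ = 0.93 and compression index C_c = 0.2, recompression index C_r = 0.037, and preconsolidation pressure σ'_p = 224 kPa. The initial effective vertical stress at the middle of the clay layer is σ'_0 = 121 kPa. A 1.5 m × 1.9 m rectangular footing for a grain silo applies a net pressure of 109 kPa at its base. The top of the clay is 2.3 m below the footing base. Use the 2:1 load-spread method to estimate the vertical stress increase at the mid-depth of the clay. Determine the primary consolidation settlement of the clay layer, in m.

Mid-depth of clay below the footing base: z = 2.3 + 7.6/2 = 6.1 m.
Stress increase at mid-clay by the 2:1 spreading method:
Δσ = qBL/((B+z)(L+z)) = 109×1.5×1.9/((1.5+6.1)(1.9+6.1)) = 5.1094 kPa
Final effective stress: σ'_f = 121 + 5.1094 = 126.11 kPa.
σ'_f = 126.11 ≤ σ'_p = 224 kPa, so the clay remains overconsolidated and only the recompression index applies:
S_c = C_r·H/(1+e₀)·log₁₀(σ'_f/σ'_0) = 0.037×7.6/1.93×log₁₀(126.11/121)
    = 0.1457 × 0.017964 = 0.002617 m

S_c ≈ 0.00262 m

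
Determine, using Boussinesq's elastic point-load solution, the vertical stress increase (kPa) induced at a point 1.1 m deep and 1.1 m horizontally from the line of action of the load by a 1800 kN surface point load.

Δσ_z ≈ 126 kPa

Boussinesq vertical stress below a point load on an elastic half-space:
Δσ_z = 3P/(2πz²) · [1 + (r/z)²]^(−5/2)
r/z = 1.1/1.1 = 1; [1+(r/z)²]^(−5/2) = 0.17678.
Δσ_z = 3×1800/(2π×1.1²) × 0.17678 = 710.28 × 0.17678 = 125.6 kPa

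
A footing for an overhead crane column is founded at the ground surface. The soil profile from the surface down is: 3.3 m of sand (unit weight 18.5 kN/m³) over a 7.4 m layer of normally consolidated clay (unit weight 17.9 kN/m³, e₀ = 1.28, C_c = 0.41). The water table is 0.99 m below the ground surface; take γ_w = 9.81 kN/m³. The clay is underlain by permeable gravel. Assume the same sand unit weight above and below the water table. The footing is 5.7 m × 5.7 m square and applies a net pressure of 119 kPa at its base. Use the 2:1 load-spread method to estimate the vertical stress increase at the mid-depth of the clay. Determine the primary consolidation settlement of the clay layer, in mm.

S_c ≈ 174 mm

Mid-depth of clay below the ground surface: z = 3.3 + 7.4/2 = 7 m.
Total vertical stress at mid-clay: σ_v = 18.5×3.3 + 17.9×3.7 = 127.28 kPa.
Pore pressure: u = 9.81×(7 − 0.99) = 58.958 kPa.
Initial effective stress: σ'_0 = σ_v − u = 127.28 − 58.958 = 68.322 kPa.
Stress increase at mid-clay by the 2:1 spreading method:
Δσ = qBL/((B+z)(L+z)) = 119×5.7×5.7/((5.7+7)(5.7+7)) = 23.971 kPa
Final effective stress: σ'_f = σ'_0 + Δσ = 68.322 + 23.971 = 92.293 kPa.
Normally consolidated clay, so the full stress increment lies on the virgin compression line:
S_c = C_c·H/(1+e₀)·log₁₀(σ'_f/σ'_0) = 0.41×7.4/(1+1.28)×log₁₀(92.293/68.322)
    = 1.3307 × 0.13061 = 0.1738 m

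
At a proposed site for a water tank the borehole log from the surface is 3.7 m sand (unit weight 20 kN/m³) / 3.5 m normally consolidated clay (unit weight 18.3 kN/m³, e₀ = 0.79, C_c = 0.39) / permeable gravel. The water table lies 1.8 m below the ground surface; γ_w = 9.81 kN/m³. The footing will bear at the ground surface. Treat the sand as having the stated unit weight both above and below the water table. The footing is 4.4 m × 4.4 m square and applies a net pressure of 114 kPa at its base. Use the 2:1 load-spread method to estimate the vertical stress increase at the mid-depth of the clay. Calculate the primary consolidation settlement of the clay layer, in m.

S_c ≈ 0.0929 m

Mid-depth of clay below the ground surface: z = 3.7 + 3.5/2 = 5.45 m.
Total vertical stress at mid-clay: σ_v = 20×3.7 + 18.3×1.75 = 106.03 kPa.
Pore pressure: u = 9.81×(5.45 − 1.8) = 35.806 kPa.
Initial effective stress: σ'_0 = σ_v − u = 106.03 − 35.806 = 70.224 kPa.
Stress increase at mid-clay by the 2:1 spreading method:
Δσ = qBL/((B+z)(L+z)) = 114×4.4×4.4/((4.4+5.45)(4.4+5.45)) = 22.748 kPa
Final effective stress: σ'_f = σ'_0 + Δσ = 70.224 + 22.748 = 92.972 kPa.
Normally consolidated clay, so the full stress increment lies on the virgin compression line:
S_c = C_c·H/(1+e₀)·log₁₀(σ'_f/σ'_0) = 0.39×3.5/(1+0.79)×log₁₀(92.972/70.224)
    = 0.76257 × 0.12187 = 0.09293 m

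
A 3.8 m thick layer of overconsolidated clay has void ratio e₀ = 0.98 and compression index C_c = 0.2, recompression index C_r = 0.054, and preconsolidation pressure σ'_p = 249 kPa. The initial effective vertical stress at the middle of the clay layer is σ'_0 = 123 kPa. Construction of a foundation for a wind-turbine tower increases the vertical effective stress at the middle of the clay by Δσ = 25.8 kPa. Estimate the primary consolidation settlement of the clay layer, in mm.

Final effective stress: σ'_f = 123 + 25.8 = 148.8 kPa.
σ'_f = 148.8 ≤ σ'_p = 249 kPa, so the clay remains overconsolidated and only the recompression index applies:
S_c = C_r·H/(1+e₀)·log₁₀(σ'_f/σ'_0) = 0.054×3.8/1.98×log₁₀(148.8/123)
    = 0.10364 × 0.082698 = 0.008571 m

S_c ≈ 8.57 mm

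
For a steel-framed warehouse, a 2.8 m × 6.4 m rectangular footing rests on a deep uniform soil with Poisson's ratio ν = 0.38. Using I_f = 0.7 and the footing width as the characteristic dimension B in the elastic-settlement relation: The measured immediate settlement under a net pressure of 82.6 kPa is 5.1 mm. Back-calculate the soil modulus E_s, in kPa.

S_e = q·B·(1−ν²)/E_s · I_f  ⇒  E_s = q·B·(1−ν²)·I_f / S_e.
E_s = 82.6 × 2.8 × 0.8556 × 0.7 / 0.0051 = 27160 kPa

E_s ≈ 27200 kPa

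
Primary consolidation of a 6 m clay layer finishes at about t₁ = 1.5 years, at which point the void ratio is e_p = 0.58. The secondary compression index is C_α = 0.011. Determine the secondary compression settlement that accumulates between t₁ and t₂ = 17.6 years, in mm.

Secondary compression: S_s = C_α·H/(1+e_p)·log₁₀(t₂/t₁)
S_s = 0.011×6/(1+0.58)×log₁₀(17.6/1.5)
    = 0.04177 × 1.069 = 0.04467 m

S_s ≈ 44.7 mm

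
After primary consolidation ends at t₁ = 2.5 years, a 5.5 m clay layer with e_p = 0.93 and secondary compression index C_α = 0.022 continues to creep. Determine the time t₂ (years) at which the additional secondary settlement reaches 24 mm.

S_s = C_α·H/(1+e_p)·log₁₀(t₂/t₁) ⇒ log₁₀(t₂/t₁) = S_s·(1+e_p)/(C_α·H).
log₁₀(t₂/t₁) = 0.024 × (1+0.93) / (0.022×5.5) = 0.3828
t₂ = t₁ × 10^0.3828 = 2.5 × 2.414 = 6.036 years

t₂ ≈ 6.04 years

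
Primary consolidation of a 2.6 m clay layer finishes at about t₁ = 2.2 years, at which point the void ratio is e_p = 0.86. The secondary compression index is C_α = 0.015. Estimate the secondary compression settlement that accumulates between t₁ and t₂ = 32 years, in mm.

Secondary compression: S_s = C_α·H/(1+e_p)·log₁₀(t₂/t₁)
S_s = 0.015×2.6/(1+0.86)×log₁₀(32/2.2)
    = 0.02097 × 1.163 = 0.02438 m

S_s ≈ 24.4 mm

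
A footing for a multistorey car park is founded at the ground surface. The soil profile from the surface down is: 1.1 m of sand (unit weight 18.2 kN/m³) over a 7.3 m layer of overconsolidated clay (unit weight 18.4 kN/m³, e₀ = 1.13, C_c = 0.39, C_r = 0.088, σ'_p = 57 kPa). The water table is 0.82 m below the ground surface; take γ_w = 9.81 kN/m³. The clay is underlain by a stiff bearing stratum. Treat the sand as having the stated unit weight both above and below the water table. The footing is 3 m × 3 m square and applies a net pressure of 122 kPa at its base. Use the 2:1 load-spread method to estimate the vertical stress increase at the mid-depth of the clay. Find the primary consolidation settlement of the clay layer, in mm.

Mid-depth of clay below the ground surface: z = 1.1 + 7.3/2 = 4.75 m.
Total vertical stress at mid-clay: σ_v = 18.2×1.1 + 18.4×3.65 = 87.18 kPa.
Pore pressure: u = 9.81×(4.75 − 0.82) = 38.553 kPa.
Initial effective stress: σ'_0 = σ_v − u = 87.18 − 38.553 = 48.627 kPa.
Stress increase at mid-clay by the 2:1 spreading method:
Δσ = qBL/((B+z)(L+z)) = 122×3×3/((3+4.75)(3+4.75)) = 18.281 kPa
Final effective stress: σ'_f = 48.627 + 18.281 = 66.908 kPa.
σ'_f = 66.908 > σ'_p = 57 kPa, so the stress path crosses the preconsolidation pressure — recompression up to σ'_p, then virgin compression beyond:
S_c = H/(1+e₀)·[C_r·log₁₀(σ'_p/σ'_0) + C_c·log₁₀(σ'_f/σ'_p)]
    = 7.3/2.13 × [0.088×log₁₀(57/48.627) + 0.39×log₁₀(66.908/57)]
    = 3.4272 × [0.0060718 + 0.027145] = 0.1138 m

S_c ≈ 114 mm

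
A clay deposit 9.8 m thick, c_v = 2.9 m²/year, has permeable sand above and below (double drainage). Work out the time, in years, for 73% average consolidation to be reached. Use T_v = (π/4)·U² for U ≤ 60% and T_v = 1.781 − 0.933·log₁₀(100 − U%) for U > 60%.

Drainage path length: H_d = H/2 = 4.9 m (double drainage).
U > 60%: T_v = 1.781 − 0.933·log₁₀(100 − 73) = 0.44554.
t = T_v·H_d²/c_v = 0.44554×4.9²/2.9 = 3.689 years.

t ≈ 3.69 years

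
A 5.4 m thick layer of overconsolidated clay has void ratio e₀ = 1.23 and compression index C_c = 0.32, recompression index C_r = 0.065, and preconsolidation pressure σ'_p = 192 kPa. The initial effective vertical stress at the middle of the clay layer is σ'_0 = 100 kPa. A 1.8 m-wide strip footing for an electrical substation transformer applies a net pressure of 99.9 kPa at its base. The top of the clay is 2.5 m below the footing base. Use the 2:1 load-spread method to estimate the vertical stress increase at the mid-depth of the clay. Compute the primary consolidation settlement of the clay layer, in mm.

S_c ≈ 15.6 mm

Mid-depth of clay below the footing base: z = 2.5 + 5.4/2 = 5.2 m.
Stress increase at mid-clay by the 2:1 spreading method:
Δσ = qB/(B+z) = 99.9×1.8/(1.8+5.2) = 25.689 kPa
Final effective stress: σ'_f = 100 + 25.689 = 125.69 kPa.
σ'_f = 125.69 ≤ σ'_p = 192 kPa, so the clay remains overconsolidated and only the recompression index applies:
S_c = C_r·H/(1+e₀)·log₁₀(σ'_f/σ'_0) = 0.065×5.4/2.23×log₁₀(125.69/100)
    = 0.1574 × 0.099301 = 0.01563 m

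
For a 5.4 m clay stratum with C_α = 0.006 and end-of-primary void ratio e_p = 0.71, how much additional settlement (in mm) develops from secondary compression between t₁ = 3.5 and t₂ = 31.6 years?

S_s ≈ 18.1 mm

Secondary compression: S_s = C_α·H/(1+e_p)·log₁₀(t₂/t₁)
S_s = 0.006×5.4/(1+0.71)×log₁₀(31.6/3.5)
    = 0.01895 × 0.9556 = 0.01811 m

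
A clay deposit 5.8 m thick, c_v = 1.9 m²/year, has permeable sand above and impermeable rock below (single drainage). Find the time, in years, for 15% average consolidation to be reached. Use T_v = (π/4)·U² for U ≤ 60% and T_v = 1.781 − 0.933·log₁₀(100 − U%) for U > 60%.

t ≈ 0.313 years

Drainage path length: H_d = H = 5.8 m (single drainage).
U ≤ 60%: T_v = (π/4)·U² = (π/4)×0.15² = 0.017671.
t = T_v·H_d²/c_v = 0.017671×5.8²/1.9 = 0.3129 years.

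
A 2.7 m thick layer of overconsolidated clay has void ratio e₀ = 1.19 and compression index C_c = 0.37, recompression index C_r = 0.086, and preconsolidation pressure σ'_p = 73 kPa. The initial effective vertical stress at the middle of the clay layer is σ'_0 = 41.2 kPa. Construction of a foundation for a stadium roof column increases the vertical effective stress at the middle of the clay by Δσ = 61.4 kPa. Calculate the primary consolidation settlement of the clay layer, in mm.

Final effective stress: σ'_f = 41.2 + 61.4 = 102.6 kPa.
σ'_f = 102.6 > σ'_p = 73 kPa, so the stress path crosses the preconsolidation pressure — recompression up to σ'_p, then virgin compression beyond:
S_c = H/(1+e₀)·[C_r·log₁₀(σ'_p/σ'_0) + C_c·log₁₀(σ'_f/σ'_p)]
    = 2.7/2.19 × [0.086×log₁₀(73/41.2) + 0.37×log₁₀(102.6/73)]
    = 1.2329 × [0.021365 + 0.054695] = 0.09377 m

S_c ≈ 93.8 mm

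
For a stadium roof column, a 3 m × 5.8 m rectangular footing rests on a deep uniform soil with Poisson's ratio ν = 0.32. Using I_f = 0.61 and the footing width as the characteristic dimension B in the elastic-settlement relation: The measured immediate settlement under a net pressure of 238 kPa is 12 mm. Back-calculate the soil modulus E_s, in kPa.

S_e = q·B·(1−ν²)/E_s · I_f  ⇒  E_s = q·B·(1−ν²)·I_f / S_e.
E_s = 238 × 3 × 0.8976 × 0.61 / 0.012 = 32580 kPa

E_s ≈ 32600 kPa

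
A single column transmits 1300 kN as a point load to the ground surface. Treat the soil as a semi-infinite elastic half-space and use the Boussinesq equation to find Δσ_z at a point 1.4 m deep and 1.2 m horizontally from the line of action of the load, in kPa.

Δσ_z ≈ 79.9 kPa

Boussinesq vertical stress below a point load on an elastic half-space:
Δσ_z = 3P/(2πz²) · [1 + (r/z)²]^(−5/2)
r/z = 1.2/1.4 = 0.85714; [1+(r/z)²]^(−5/2) = 0.25231.
Δσ_z = 3×1300/(2π×1.4²) × 0.25231 = 316.69 × 0.25231 = 79.9 kPa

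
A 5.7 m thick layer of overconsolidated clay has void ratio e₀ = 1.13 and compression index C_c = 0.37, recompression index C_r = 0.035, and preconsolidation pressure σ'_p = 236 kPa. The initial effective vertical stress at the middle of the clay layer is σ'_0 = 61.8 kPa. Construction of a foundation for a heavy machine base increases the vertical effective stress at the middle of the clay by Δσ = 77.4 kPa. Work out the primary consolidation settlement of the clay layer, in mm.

Final effective stress: σ'_f = 61.8 + 77.4 = 139.2 kPa.
σ'_f = 139.2 ≤ σ'_p = 236 kPa, so the clay remains overconsolidated and only the recompression index applies:
S_c = C_r·H/(1+e₀)·log₁₀(σ'_f/σ'_0) = 0.035×5.7/2.13×log₁₀(139.2/61.8)
    = 0.093664 × 0.35265 = 0.03303 m

S_c ≈ 33 mm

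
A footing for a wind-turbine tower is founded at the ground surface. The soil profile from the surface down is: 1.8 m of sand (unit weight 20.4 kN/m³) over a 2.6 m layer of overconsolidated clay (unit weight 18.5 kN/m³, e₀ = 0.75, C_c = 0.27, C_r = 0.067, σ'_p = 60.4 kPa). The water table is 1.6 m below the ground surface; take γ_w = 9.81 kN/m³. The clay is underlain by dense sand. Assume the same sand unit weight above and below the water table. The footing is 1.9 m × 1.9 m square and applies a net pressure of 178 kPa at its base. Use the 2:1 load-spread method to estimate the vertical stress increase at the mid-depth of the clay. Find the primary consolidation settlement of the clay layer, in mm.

S_c ≈ 41.7 mm

Mid-depth of clay below the ground surface: z = 1.8 + 2.6/2 = 3.1 m.
Total vertical stress at mid-clay: σ_v = 20.4×1.8 + 18.5×1.3 = 60.77 kPa.
Pore pressure: u = 9.81×(3.1 − 1.6) = 14.715 kPa.
Initial effective stress: σ'_0 = σ_v − u = 60.77 − 14.715 = 46.055 kPa.
Stress increase at mid-clay by the 2:1 spreading method:
Δσ = qBL/((B+z)(L+z)) = 178×1.9×1.9/((1.9+3.1)(1.9+3.1)) = 25.703 kPa
Final effective stress: σ'_f = 46.055 + 25.703 = 71.758 kPa.
σ'_f = 71.758 > σ'_p = 60.4 kPa, so the stress path crosses the preconsolidation pressure — recompression up to σ'_p, then virgin compression beyond:
S_c = H/(1+e₀)·[C_r·log₁₀(σ'_p/σ'_0) + C_c·log₁₀(σ'_f/σ'_p)]
    = 2.6/1.75 × [0.067×log₁₀(60.4/46.055) + 0.27×log₁₀(71.758/60.4)]
    = 1.4857 × [0.0078899 + 0.020205] = 0.04174 m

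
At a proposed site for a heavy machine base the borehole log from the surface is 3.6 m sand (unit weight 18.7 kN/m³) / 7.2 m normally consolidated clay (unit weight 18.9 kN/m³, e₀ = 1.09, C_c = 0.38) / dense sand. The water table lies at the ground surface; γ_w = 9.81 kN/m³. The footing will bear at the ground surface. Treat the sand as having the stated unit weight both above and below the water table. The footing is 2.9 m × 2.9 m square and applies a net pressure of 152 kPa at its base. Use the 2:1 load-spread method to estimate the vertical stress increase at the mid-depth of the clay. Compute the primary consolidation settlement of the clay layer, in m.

Mid-depth of clay below the ground surface: z = 3.6 + 7.2/2 = 7.2 m.
Total vertical stress at mid-clay: σ_v = 18.7×3.6 + 18.9×3.6 = 135.36 kPa.
Pore pressure: u = 9.81×(7.2 − 0) = 70.632 kPa.
Initial effective stress: σ'_0 = σ_v − u = 135.36 − 70.632 = 64.728 kPa.
Stress increase at mid-clay by the 2:1 spreading method:
Δσ = qBL/((B+z)(L+z)) = 152×2.9×2.9/((2.9+7.2)(2.9+7.2)) = 12.531 kPa
Final effective stress: σ'_f = σ'_0 + Δσ = 64.728 + 12.531 = 77.259 kPa.
Normally consolidated clay, so the full stress increment lies on the virgin compression line:
S_c = C_c·H/(1+e₀)·log₁₀(σ'_f/σ'_0) = 0.38×7.2/(1+1.09)×log₁₀(77.259/64.728)
    = 1.3091 × 0.076857 = 0.1006 m

S_c ≈ 0.101 m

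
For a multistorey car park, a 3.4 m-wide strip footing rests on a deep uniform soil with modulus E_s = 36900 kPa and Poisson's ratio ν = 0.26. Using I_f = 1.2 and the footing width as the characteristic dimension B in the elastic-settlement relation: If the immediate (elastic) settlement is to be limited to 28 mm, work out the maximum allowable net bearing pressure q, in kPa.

q ≈ 272 kPa

S_e = q·B·(1−ν²)/E_s · I_f  ⇒  q = S_e·E_s / (B·(1−ν²)·I_f).
q = 0.028 × 36900 / (3.4 × 0.9324 × 1.2) = 271.6 kPa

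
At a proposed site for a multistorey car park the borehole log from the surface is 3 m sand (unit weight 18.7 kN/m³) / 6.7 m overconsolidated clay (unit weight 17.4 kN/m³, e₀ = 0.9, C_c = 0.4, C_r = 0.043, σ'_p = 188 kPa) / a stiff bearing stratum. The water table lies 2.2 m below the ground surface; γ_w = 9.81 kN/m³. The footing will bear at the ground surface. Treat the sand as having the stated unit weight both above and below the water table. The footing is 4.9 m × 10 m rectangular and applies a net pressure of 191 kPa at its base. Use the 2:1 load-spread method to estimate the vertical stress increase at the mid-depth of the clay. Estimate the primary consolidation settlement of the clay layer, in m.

S_c ≈ 0.0346 m

Mid-depth of clay below the ground surface: z = 3 + 6.7/2 = 6.35 m.
Total vertical stress at mid-clay: σ_v = 18.7×3 + 17.4×3.35 = 114.39 kPa.
Pore pressure: u = 9.81×(6.35 − 2.2) = 40.712 kPa.
Initial effective stress: σ'_0 = σ_v − u = 114.39 − 40.712 = 73.678 kPa.
Stress increase at mid-clay by the 2:1 spreading method:
Δσ = qBL/((B+z)(L+z)) = 191×4.9×10/((4.9+6.35)(10+6.35)) = 50.881 kPa
Final effective stress: σ'_f = 73.678 + 50.881 = 124.56 kPa.
σ'_f = 124.56 ≤ σ'_p = 188 kPa, so the clay remains overconsolidated and only the recompression index applies:
S_c = C_r·H/(1+e₀)·log₁₀(σ'_f/σ'_0) = 0.043×6.7/1.9×log₁₀(124.56/73.678)
    = 0.15163 × 0.22804 = 0.03458 m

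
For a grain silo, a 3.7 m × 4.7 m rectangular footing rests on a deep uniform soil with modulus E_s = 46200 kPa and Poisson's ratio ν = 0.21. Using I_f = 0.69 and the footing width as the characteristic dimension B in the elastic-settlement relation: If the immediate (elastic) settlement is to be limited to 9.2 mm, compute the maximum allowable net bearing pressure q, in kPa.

q ≈ 174 kPa

S_e = q·B·(1−ν²)/E_s · I_f  ⇒  q = S_e·E_s / (B·(1−ν²)·I_f).
q = 0.0092 × 46200 / (3.7 × 0.9559 × 0.69) = 174.2 kPa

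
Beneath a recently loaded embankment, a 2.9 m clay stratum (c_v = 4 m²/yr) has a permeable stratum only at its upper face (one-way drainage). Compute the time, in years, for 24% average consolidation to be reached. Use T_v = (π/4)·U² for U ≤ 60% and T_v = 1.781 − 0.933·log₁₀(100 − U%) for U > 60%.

t ≈ 0.0951 years

Drainage path length: H_d = H = 2.9 m (single drainage).
U ≤ 60%: T_v = (π/4)·U² = (π/4)×0.24² = 0.045239.
t = T_v·H_d²/c_v = 0.045239×2.9²/4 = 0.09511 years.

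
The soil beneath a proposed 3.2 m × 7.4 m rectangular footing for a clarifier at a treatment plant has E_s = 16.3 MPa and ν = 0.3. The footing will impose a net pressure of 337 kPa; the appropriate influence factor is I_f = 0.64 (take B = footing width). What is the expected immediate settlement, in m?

Immediate (elastic) settlement: S_e = q·B·(1−ν²)/E_s · I_f.
E_s = 16.3 MPa = 16300 kPa.
S_e = 337 × 3.2 × (1 − 0.3²) / 16300 × 0.64
    = 337 × 3.2 × 0.91 / 16300 × 0.64
    = 0.03853 m

S_e ≈ 0.0385 m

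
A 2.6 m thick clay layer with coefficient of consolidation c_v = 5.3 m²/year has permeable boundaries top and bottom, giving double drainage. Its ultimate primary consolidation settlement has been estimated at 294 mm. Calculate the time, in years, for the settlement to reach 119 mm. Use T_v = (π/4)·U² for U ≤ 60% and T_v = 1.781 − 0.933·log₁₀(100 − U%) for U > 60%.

t ≈ 0.041 years

Drainage path length: H_d = H/2 = 1.3 m (double drainage).
U = S(t)/S_ult = 119/294 = 0.4048.
U ≤ 60%: T_v = (π/4)·U² = (π/4)×0.40476² = 0.12867.
t = T_v·H_d²/c_v = 0.12867×1.3²/5.3 = 0.04103 years.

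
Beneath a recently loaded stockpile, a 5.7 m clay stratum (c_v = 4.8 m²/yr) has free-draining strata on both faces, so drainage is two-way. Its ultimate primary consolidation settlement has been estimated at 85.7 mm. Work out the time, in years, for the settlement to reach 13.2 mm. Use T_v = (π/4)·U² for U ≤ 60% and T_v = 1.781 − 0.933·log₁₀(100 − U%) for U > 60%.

Drainage path length: H_d = H/2 = 2.85 m (double drainage).
U = S(t)/S_ult = 13.2/85.7 = 0.154.
U ≤ 60%: T_v = (π/4)·U² = (π/4)×0.15403² = 0.018633.
t = T_v·H_d²/c_v = 0.018633×2.85²/4.8 = 0.03153 years.

t ≈ 0.0315 years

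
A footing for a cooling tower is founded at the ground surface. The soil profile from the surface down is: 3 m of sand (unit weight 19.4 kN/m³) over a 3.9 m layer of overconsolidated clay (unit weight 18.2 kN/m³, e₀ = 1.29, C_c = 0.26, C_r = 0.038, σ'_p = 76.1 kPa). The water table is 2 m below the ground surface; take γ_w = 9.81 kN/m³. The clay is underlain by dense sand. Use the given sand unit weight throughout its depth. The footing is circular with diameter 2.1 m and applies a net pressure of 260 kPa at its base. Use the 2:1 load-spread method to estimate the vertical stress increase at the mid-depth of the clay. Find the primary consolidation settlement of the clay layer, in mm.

S_c ≈ 32.1 mm

Mid-depth of clay below the ground surface: z = 3 + 3.9/2 = 4.95 m.
Total vertical stress at mid-clay: σ_v = 19.4×3 + 18.2×1.95 = 93.69 kPa.
Pore pressure: u = 9.81×(4.95 − 2) = 28.94 kPa.
Initial effective stress: σ'_0 = σ_v − u = 93.69 − 28.94 = 64.75 kPa.
Stress increase at mid-clay by the 2:1 spreading method:
Δσ ≈ qD²/(D+z)² = 260×2.1²/(2.1+4.95)² = 23.069 kPa
Final effective stress: σ'_f = 64.75 + 23.069 = 87.819 kPa.
σ'_f = 87.819 > σ'_p = 76.1 kPa, so the stress path crosses the preconsolidation pressure — recompression up to σ'_p, then virgin compression beyond:
S_c = H/(1+e₀)·[C_r·log₁₀(σ'_p/σ'_0) + C_c·log₁₀(σ'_f/σ'_p)]
    = 3.9/2.29 × [0.038×log₁₀(76.1/64.75) + 0.26×log₁₀(87.819/76.1)]
    = 1.7031 × [0.0026655 + 0.016173] = 0.03208 m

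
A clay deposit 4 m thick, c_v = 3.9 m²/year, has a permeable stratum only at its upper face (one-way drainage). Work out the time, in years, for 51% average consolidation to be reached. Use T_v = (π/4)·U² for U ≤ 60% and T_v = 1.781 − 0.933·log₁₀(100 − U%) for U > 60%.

Drainage path length: H_d = H = 4 m (single drainage).
U ≤ 60%: T_v = (π/4)·U² = (π/4)×0.51² = 0.20428.
t = T_v·H_d²/c_v = 0.20428×4²/3.9 = 0.8381 years.

t ≈ 0.838 years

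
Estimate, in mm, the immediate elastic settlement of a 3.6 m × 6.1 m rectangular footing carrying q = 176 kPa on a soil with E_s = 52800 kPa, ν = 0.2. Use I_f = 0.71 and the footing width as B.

Immediate (elastic) settlement: S_e = q·B·(1−ν²)/E_s · I_f.
S_e = 176 × 3.6 × (1 − 0.2²) / 52800 × 0.71
    = 176 × 3.6 × 0.96 / 52800 × 0.71
    = 0.008179 m = 8.179 mm

S_e ≈ 8.18 mm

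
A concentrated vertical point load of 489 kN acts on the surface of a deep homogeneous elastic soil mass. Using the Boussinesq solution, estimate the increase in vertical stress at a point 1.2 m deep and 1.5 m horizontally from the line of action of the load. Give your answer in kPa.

Boussinesq vertical stress below a point load on an elastic half-space:
Δσ_z = 3P/(2πz²) · [1 + (r/z)²]^(−5/2)
r/z = 1.5/1.2 = 1.25; [1+(r/z)²]^(−5/2) = 0.095135.
Δσ_z = 3×489/(2π×1.2²) × 0.095135 = 162.14 × 0.095135 = 15.43 kPa

Δσ_z ≈ 15.4 kPa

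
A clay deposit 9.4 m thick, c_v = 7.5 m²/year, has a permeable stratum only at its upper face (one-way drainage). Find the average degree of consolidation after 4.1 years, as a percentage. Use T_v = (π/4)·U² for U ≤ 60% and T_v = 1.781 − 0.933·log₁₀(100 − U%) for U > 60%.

Drainage path length: H_d = H = 9.4 m (single drainage).
T_v = c_v·t/H_d² = 7.5×4.1/9.4² = 0.34801.
T_v = 0.34801 corresponds to the U > 60% branch:
U = 1 − 10^((1.781 − T_v)/0.933)/100 = 0.6565

U ≈ 65.7 %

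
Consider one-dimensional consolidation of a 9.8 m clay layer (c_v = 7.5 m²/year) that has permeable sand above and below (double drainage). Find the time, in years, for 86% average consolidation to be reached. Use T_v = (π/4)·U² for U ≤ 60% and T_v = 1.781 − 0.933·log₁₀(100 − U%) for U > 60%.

Drainage path length: H_d = H/2 = 4.9 m (double drainage).
U > 60%: T_v = 1.781 − 0.933·log₁₀(100 − 86) = 0.71166.
t = T_v·H_d²/c_v = 0.71166×4.9²/7.5 = 2.278 years.

t ≈ 2.28 years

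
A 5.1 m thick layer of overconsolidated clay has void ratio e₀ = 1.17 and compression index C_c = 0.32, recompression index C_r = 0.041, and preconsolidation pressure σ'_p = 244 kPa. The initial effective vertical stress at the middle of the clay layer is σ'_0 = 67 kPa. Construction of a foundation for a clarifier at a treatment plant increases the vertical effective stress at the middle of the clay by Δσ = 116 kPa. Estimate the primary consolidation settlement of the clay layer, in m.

S_c ≈ 0.042 m

Final effective stress: σ'_f = 67 + 116 = 183 kPa.
σ'_f = 183 ≤ σ'_p = 244 kPa, so the clay remains overconsolidated and only the recompression index applies:
S_c = C_r·H/(1+e₀)·log₁₀(σ'_f/σ'_0) = 0.041×5.1/2.17×log₁₀(183/67)
    = 0.096358 × 0.43638 = 0.04205 m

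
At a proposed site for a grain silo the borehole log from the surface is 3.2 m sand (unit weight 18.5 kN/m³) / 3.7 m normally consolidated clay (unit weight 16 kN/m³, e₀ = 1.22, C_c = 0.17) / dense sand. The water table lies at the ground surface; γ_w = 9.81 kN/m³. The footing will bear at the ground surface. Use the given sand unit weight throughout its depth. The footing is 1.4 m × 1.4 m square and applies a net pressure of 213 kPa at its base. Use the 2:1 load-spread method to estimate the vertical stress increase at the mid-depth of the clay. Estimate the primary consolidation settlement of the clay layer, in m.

S_c ≈ 0.028 m

Mid-depth of clay below the ground surface: z = 3.2 + 3.7/2 = 5.05 m.
Total vertical stress at mid-clay: σ_v = 18.5×3.2 + 16×1.85 = 88.8 kPa.
Pore pressure: u = 9.81×(5.05 − 0) = 49.541 kPa.
Initial effective stress: σ'_0 = σ_v − u = 88.8 − 49.541 = 39.259 kPa.
Stress increase at mid-clay by the 2:1 spreading method:
Δσ = qBL/((B+z)(L+z)) = 213×1.4×1.4/((1.4+5.05)(1.4+5.05)) = 10.035 kPa
Final effective stress: σ'_f = σ'_0 + Δσ = 39.259 + 10.035 = 49.294 kPa.
Normally consolidated clay, so the full stress increment lies on the virgin compression line:
S_c = C_c·H/(1+e₀)·log₁₀(σ'_f/σ'_0) = 0.17×3.7/(1+1.22)×log₁₀(49.294/39.259)
    = 0.28333 × 0.098855 = 0.02801 m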